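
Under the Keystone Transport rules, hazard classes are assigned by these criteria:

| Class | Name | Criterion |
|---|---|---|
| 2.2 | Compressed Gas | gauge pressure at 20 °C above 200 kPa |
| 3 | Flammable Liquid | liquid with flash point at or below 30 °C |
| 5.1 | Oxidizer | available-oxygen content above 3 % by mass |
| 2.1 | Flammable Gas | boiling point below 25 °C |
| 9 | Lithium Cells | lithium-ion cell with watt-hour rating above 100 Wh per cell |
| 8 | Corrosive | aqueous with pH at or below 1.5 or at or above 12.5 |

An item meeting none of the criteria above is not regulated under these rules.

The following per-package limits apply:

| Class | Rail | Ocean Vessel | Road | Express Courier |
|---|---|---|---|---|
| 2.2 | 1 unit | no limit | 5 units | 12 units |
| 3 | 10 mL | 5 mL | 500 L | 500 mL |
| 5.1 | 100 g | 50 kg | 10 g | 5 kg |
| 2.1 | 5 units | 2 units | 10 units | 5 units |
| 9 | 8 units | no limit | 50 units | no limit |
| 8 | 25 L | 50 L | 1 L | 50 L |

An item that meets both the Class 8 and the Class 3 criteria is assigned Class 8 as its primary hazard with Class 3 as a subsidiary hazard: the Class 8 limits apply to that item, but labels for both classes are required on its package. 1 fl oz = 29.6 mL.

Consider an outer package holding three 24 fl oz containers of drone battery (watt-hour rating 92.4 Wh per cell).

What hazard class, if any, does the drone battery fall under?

watt-hour rating 92.4 Wh per cell is not above 100 Wh per cell, so Class 9 does not apply.
No criterion is met, so the item is not regulated.

Not regulated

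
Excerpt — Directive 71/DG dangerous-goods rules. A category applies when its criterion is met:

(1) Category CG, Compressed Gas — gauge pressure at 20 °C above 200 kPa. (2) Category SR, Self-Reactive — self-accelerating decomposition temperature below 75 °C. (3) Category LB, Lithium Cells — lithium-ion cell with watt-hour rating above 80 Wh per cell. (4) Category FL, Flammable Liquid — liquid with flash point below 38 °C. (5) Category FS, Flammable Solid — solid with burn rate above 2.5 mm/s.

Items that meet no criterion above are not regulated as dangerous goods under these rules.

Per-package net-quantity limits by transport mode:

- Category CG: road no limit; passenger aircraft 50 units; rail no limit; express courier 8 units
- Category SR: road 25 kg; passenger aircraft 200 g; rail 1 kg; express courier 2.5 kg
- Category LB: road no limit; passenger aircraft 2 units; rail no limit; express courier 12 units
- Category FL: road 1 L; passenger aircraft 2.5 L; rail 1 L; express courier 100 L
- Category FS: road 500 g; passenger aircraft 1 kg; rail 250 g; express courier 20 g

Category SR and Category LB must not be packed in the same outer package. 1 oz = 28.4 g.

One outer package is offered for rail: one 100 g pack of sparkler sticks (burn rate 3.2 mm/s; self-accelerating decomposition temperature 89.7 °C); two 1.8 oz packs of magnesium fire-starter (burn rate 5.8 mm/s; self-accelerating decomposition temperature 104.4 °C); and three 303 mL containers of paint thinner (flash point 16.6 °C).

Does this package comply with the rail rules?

Yes

Sparkler sticks: burn rate 3.2 mm/s > 2.5 mm/s → Category FS (Flammable Solid).
The magnesium fire-starter has burn rate 5.8 mm/s, which is > 2.5 mm/s, so it is Category FS (Flammable Solid).
With flash point 16.6 °C (< 38 °C), the paint thinner falls in Category FL.
Category FS net quantity: 100 g + (two 1.8 oz packs = 102.24 g) = 202.24 g.
That is within the Category FS rail limit of 250 g.
Category FL quantity: three 303 mL containers = 909 mL.
909 mL ≤ 1 L (rail limit, Category FL) — within limit.
The segregation rule (Category SR with Category LB) does not apply to Category FS with Category FL.
Every hazard category is within its rail limit and no segregation rule is violated.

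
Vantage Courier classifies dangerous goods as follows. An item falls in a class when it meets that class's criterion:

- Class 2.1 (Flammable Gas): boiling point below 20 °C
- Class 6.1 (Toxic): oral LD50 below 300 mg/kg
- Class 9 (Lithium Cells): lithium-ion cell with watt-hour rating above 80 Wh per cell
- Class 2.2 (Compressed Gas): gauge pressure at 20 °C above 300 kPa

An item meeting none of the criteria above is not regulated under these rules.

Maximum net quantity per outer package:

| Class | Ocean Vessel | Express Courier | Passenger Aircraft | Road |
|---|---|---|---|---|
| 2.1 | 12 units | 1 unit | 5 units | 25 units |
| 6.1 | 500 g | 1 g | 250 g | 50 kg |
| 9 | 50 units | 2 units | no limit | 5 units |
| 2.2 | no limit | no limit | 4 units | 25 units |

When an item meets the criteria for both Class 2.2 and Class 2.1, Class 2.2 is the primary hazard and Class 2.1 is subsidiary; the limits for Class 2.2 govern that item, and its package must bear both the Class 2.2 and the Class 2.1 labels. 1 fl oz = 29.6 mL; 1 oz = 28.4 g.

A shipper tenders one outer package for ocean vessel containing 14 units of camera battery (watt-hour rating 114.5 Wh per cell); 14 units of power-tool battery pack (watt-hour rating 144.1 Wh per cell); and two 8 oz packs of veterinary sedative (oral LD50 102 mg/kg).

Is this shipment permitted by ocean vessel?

The camera battery has watt-hour rating 114.5 Wh per cell, which is > 80 Wh per cell, so it is Class 9 (Lithium Cells).
The power-tool battery pack has watt-hour rating 144.1 Wh per cell, which is > 80 Wh per cell, so it is Class 9 (Lithium Cells).
Veterinary sedative: oral LD50 102 mg/kg < 300 mg/kg → Class 6.1 (Toxic).
Class 6.1 quantity: two 8 oz packs = 454.4 g.
That is within the Class 6.1 ocean vessel limit of 500 g.
Total Class 9: 14 units + 14 units = 28 units.
That is within the Class 9 ocean vessel limit of 50 units.
Every hazard class is within its ocean vessel limit and no segregation rule is violated.

Yes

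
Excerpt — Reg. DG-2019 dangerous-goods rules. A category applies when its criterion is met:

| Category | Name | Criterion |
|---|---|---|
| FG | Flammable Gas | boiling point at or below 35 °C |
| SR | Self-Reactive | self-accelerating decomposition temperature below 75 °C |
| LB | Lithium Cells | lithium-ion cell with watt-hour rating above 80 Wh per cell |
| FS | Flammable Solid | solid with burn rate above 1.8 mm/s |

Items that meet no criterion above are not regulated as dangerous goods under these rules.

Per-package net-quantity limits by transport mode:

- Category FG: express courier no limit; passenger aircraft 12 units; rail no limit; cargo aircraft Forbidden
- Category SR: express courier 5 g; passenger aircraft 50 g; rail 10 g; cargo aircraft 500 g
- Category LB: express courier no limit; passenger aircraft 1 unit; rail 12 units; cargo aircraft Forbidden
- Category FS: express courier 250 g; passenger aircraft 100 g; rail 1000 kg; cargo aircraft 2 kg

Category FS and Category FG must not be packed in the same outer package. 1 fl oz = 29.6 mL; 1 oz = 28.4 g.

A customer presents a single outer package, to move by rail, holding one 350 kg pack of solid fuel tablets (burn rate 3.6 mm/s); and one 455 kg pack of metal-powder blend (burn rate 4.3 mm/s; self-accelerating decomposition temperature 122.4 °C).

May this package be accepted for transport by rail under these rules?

Solid fuel tablets: burn rate 3.6 mm/s > 1.8 mm/s → Category FS (Flammable Solid).
Metal-powder blend: burn rate 4.3 mm/s > 1.8 mm/s → Category FS (Flammable Solid).
Total Category FS: 350 kg + 455 kg = 805 kg.
That is within the Category FS rail limit of 1000 kg.

Yes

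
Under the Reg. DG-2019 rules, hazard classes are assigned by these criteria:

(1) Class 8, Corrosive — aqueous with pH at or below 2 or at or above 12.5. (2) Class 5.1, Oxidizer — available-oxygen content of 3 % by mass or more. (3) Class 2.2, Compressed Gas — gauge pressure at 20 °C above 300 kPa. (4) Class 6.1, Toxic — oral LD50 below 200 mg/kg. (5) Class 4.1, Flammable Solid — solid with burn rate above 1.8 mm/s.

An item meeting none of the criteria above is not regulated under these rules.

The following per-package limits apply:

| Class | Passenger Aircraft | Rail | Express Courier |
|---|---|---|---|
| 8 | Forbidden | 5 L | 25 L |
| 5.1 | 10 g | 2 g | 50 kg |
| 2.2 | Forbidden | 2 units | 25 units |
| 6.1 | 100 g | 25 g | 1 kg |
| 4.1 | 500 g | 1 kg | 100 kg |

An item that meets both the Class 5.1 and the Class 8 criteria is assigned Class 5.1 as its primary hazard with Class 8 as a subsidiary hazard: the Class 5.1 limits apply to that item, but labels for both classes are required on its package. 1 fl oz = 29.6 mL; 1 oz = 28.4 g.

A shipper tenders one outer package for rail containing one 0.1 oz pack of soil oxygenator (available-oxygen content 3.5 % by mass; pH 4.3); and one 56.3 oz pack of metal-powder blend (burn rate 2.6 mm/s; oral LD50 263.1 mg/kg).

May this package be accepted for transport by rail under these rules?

No

The soil oxygenator has available-oxygen content 3.5 % by mass, which is ≥ 3 % by mass, so it is Class 5.1 (Oxidizer).
Burn rate 2.6 mm/s meets the Class 4.1 criterion (Flammable Solid), so the metal-powder blend is Class 4.1.
Class 4.1 quantity: one 56.3 oz pack = 1598.92 g.
1598.92 g > 1 kg (rail limit, Class 4.1) — over the limit.
Class 5.1 quantity: one 0.1 oz pack = 2.84 g.
2.84 g exceeds the rail limit of 2 g for Class 5.1.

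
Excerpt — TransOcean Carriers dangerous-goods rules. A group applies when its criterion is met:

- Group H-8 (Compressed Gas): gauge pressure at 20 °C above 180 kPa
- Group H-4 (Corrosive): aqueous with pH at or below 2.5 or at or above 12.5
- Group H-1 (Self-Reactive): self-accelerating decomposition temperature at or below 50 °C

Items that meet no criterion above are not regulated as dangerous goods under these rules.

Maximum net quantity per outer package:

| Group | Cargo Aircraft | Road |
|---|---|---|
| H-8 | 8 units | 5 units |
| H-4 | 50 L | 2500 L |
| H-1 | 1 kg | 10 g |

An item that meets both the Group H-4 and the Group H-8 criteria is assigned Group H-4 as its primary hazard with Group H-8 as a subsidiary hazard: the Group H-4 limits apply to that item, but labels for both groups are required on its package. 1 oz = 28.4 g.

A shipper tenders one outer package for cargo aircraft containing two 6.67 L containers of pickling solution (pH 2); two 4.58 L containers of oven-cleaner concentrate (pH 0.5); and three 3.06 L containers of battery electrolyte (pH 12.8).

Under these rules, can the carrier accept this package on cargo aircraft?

With pH 2 (≤ 2.5), the pickling solution falls in Group H-4.
Oven-cleaner concentrate: pH 0.5 ≤ 2.5 → Group H-4 (Corrosive).
With pH 12.8 (≥ 12.5), the battery electrolyte falls in Group H-4.
Total Group H-4: (two 6.67 L containers = 13.34 L) + (two 4.58 L containers = 9.16 L) + (three 3.06 L containers = 9.18 L) = 31.68 L.
31.68 L ≤ 50 L (cargo aircraft limit, Group H-4) — within limit.

Yes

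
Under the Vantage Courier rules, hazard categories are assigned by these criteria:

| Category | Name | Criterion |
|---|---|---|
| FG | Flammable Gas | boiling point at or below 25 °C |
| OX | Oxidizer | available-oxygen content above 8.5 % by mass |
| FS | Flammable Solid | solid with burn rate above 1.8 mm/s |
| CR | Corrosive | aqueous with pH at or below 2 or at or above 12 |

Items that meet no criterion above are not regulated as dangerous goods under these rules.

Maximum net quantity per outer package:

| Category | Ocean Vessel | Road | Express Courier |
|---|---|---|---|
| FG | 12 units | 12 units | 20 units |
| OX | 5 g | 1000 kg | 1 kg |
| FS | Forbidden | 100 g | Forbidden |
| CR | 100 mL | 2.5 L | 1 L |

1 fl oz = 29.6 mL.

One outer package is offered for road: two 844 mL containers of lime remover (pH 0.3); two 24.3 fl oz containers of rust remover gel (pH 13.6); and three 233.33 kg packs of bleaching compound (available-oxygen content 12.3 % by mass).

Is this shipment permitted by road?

No

pH 0.3 meets the Category CR criterion (Corrosive), so the lime remover is Category CR.
pH 13.6 meets the Category CR criterion (Corrosive), so the rust remover gel is Category CR.
Bleaching compound: available-oxygen content 12.3 % by mass > 8.5 % by mass → Category OX (Oxidizer).
Category CR net quantity: (two 844 mL containers = 1.688 L) + (two 24.3 fl oz containers = 1438.56 mL) = 3126.56 mL.
3126.56 mL exceeds the road limit of 2.5 L for Category CR.
Category OX quantity: three 233.33 kg packs = 699.99 kg.
699.99 kg is within the road limit of 1000 kg for Category OX.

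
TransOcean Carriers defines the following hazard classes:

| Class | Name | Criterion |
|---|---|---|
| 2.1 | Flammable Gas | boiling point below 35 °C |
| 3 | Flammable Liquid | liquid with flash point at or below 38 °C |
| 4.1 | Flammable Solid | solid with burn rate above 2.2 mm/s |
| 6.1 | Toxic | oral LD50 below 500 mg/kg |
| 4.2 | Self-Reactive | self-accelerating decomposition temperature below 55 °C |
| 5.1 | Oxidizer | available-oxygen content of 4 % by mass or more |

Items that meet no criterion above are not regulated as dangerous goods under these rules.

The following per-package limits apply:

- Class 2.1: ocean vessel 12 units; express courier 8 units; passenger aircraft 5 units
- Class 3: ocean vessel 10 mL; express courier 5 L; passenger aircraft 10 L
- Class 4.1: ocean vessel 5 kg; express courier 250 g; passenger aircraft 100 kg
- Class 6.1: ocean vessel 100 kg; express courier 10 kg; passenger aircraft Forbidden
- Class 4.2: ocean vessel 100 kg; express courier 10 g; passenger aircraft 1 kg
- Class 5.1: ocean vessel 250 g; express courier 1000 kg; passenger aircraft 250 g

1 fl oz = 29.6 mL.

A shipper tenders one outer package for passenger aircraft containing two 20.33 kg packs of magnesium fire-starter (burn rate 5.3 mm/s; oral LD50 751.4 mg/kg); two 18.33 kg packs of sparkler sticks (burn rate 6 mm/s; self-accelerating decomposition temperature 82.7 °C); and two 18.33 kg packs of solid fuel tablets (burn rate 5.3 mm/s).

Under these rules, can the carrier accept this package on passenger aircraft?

With burn rate 5.3 mm/s (> 2.2 mm/s), the magnesium fire-starter falls in Class 4.1.
With burn rate 6 mm/s (> 2.2 mm/s), the sparkler sticks fall in Class 4.1.
Solid fuel tablets: burn rate 5.3 mm/s > 2.2 mm/s → Class 4.1 (Flammable Solid).
Total Class 4.1: (two 20.33 kg packs = 40.66 kg) + (two 18.33 kg packs = 36.66 kg) + (two 18.33 kg packs = 36.66 kg) = 113.98 kg.
That exceeds the Class 4.1 passenger aircraft limit of 100 kg.

No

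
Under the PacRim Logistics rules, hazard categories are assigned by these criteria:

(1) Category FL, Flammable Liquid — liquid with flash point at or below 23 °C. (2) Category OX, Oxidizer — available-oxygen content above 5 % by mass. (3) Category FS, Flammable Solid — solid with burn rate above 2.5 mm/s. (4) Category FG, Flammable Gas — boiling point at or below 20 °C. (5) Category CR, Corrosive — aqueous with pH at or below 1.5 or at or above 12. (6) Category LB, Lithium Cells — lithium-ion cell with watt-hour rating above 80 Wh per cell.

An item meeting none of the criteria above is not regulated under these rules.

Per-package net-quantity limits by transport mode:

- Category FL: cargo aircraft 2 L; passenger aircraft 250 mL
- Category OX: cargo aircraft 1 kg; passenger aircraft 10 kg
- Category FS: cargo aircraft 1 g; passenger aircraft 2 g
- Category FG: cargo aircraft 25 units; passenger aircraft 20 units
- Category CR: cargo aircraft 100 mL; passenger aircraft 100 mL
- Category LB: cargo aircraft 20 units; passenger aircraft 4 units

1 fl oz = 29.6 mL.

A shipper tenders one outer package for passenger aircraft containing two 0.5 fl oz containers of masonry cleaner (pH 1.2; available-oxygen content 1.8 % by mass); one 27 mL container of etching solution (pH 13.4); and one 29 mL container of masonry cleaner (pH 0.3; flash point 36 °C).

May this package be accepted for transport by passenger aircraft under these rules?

Yes

The masonry cleaner has pH 1.2, which is ≤ 1.5, so it is Category CR (Corrosive).
Etching solution: pH 13.4 ≥ 12 → Category CR (Corrosive).
Masonry cleaner: pH 0.3 ≤ 1.5 → Category CR (Corrosive).
Total Category CR: (two 0.5 fl oz containers = 29.6 mL) + 27 mL + 29 mL = 85.6 mL.
85.6 mL ≤ 100 mL (passenger aircraft limit, Category CR) — within limit.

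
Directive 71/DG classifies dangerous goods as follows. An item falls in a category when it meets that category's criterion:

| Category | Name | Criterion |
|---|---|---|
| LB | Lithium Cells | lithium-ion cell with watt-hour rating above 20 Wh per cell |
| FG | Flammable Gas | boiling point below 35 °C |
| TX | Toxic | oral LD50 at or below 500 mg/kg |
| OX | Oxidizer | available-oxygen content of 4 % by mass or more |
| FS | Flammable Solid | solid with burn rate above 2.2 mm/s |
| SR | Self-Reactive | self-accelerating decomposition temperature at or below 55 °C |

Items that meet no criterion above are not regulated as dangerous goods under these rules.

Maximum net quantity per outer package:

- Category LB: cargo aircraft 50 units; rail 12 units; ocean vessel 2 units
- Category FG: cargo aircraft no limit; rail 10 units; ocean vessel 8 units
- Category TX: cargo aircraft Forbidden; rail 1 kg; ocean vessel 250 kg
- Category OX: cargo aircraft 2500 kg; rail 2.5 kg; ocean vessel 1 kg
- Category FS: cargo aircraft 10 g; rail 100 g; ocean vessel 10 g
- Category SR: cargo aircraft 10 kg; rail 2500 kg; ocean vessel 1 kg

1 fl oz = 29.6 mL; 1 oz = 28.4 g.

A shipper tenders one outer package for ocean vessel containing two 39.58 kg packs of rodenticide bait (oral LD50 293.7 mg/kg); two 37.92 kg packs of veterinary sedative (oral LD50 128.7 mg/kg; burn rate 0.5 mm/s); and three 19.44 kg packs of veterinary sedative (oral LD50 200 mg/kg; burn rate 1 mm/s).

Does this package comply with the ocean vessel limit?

Oral LD50 293.7 mg/kg meets the Category TX criterion (Toxic), so the rodenticide bait is Category TX.
The veterinary sedative has oral LD50 128.7 mg/kg, which is ≤ 500 mg/kg, so it is Category TX (Toxic).
Oral LD50 200 mg/kg meets the Category TX criterion (Toxic), so the veterinary sedative is Category TX.
Total Category TX: (two 39.58 kg packs = 79.16 kg) + (two 37.92 kg packs = 75.84 kg) + (three 19.44 kg packs = 58.32 kg) = 213.32 kg.
That is within the Category TX ocean vessel limit of 250 kg.

Yes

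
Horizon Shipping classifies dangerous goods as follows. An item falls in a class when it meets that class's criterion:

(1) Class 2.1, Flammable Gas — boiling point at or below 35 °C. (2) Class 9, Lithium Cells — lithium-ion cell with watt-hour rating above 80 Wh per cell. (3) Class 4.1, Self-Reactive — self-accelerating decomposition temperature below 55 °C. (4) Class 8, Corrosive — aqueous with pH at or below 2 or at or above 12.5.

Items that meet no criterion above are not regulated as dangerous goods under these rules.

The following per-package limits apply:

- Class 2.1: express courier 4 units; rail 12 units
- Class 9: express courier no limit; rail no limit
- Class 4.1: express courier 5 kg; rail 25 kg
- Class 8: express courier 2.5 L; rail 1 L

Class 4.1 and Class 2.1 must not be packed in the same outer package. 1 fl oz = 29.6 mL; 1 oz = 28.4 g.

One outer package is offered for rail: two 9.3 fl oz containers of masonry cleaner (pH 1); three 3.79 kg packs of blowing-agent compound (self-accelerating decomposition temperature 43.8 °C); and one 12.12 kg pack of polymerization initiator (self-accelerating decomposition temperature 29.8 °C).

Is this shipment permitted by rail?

Yes

pH 1 meets the Class 8 criterion (Corrosive), so the masonry cleaner is Class 8.
Blowing-agent compound: self-accelerating decomposition temperature 43.8 °C < 55 °C → Class 4.1 (Self-Reactive).
With self-accelerating decomposition temperature 29.8 °C (< 55 °C), the polymerization initiator falls in Class 4.1.
Class 4.1 net quantity: (three 3.79 kg packs = 11.37 kg) + 12.12 kg = 23.49 kg.
23.49 kg is within the rail limit of 25 kg for Class 4.1.
Class 8 quantity: two 9.3 fl oz containers = 550.56 mL.
550.56 mL is within the rail limit of 1 L for Class 8.
The segregation rule (Class 4.1 with Class 2.1) does not apply to Class 4.1 with Class 8.
Every hazard class is within its rail limit and no segregation rule is violated.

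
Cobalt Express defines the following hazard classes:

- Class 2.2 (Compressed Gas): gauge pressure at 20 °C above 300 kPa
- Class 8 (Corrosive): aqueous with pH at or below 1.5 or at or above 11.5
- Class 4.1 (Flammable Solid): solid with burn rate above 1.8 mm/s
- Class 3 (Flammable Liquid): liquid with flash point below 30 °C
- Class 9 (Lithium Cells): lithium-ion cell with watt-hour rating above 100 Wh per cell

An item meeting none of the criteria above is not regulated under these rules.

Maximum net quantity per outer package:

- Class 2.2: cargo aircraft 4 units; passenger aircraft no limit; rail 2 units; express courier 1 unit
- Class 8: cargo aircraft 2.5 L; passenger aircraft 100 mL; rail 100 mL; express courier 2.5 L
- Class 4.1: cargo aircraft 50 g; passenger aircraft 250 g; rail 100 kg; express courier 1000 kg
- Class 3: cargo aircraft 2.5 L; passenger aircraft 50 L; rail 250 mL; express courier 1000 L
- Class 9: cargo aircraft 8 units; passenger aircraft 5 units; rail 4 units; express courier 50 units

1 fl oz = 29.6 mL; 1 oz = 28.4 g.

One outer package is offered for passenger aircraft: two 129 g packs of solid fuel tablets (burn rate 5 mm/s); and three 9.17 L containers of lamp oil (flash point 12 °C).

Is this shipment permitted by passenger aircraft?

No

Burn rate 5 mm/s meets the Class 4.1 criterion (Flammable Solid), so the solid fuel tablets are Class 4.1.
Flash point 12 °C meets the Class 3 criterion (Flammable Liquid), so the lamp oil is Class 3.
Class 3 quantity: three 9.17 L containers = 27.51 L.
That is within the Class 3 passenger aircraft limit of 50 L.
Class 4.1 quantity: two 129 g packs = 258 g.
258 g exceeds the passenger aircraft limit of 250 g for Class 4.1.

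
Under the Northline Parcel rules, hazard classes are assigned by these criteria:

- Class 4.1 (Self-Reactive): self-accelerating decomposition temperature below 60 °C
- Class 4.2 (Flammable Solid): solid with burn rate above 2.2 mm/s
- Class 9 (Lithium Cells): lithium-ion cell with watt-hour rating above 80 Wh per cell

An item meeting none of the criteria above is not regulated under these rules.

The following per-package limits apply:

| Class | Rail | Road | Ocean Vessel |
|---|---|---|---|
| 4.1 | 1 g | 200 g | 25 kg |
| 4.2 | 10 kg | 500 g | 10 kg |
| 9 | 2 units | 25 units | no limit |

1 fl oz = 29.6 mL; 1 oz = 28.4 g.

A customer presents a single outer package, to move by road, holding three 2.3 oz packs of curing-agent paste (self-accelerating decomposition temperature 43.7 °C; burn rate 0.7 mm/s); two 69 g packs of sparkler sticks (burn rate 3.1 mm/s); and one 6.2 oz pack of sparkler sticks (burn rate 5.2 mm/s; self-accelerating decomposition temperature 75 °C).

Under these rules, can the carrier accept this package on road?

Yes

Curing-agent paste: self-accelerating decomposition temperature 43.7 °C < 60 °C → Class 4.1 (Self-Reactive).
The sparkler sticks have burn rate 3.1 mm/s, which is > 2.2 mm/s, so they are Class 4.2 (Flammable Solid).
Sparkler sticks: burn rate 5.2 mm/s > 2.2 mm/s → Class 4.2 (Flammable Solid).
Class 4.1 quantity: three 2.3 oz packs = 195.96 g.
That is within the Class 4.1 road limit of 200 g.
Class 4.2 net quantity: (two 69 g packs = 138 g) + (one 6.2 oz pack = 176.08 g) = 314.08 g.
314.08 g is within the road limit of 500 g for Class 4.2.
Every hazard class is within its road limit and no segregation rule is violated.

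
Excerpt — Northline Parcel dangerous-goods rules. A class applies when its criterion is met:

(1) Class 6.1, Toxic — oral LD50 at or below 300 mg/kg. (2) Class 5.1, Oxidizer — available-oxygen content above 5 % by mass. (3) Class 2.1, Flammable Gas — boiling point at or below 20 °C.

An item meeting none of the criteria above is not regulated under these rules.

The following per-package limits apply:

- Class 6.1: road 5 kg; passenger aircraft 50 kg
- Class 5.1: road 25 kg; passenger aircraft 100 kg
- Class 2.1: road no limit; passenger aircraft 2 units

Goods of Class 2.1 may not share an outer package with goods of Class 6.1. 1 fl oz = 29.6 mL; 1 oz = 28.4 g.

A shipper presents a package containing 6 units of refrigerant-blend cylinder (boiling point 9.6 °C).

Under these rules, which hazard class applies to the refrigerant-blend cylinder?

Class 2.1

Refrigerant-blend cylinder: boiling point 9.6 °C ≤ 20 °C → Class 2.1 (Flammable Gas).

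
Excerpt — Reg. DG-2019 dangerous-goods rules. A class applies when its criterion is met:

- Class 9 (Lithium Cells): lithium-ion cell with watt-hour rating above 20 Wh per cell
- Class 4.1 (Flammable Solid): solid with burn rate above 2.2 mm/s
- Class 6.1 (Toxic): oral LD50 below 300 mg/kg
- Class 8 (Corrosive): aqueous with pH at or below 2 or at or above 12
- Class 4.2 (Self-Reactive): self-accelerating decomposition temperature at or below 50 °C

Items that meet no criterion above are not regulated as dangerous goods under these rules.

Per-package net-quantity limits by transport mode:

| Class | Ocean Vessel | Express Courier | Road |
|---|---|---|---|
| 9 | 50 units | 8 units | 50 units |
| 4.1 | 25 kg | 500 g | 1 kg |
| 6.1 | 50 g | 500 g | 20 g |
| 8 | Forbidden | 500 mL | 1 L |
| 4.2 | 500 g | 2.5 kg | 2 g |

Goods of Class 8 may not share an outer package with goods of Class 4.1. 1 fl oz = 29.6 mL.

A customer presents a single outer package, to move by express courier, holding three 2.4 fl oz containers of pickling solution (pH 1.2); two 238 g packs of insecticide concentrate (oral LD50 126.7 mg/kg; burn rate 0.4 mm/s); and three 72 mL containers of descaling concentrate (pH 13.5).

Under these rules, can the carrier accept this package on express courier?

Yes

With pH 1.2 (≤ 2), the pickling solution falls in Class 8.
The insecticide concentrate has oral LD50 126.7 mg/kg, which is < 300 mg/kg, so it is Class 6.1 (Toxic).
Descaling concentrate: pH 13.5 ≥ 12 → Class 8 (Corrosive).
Total Class 8: (three 2.4 fl oz containers = 213.12 mL) + (three 72 mL containers = 216 mL) = 429.12 mL.
429.12 mL is within the express courier limit of 500 mL for Class 8.
Class 6.1 quantity: two 238 g packs = 476 g.
476 g is within the express courier limit of 500 g for Class 6.1.
The segregation rule (Class 8 with Class 4.1) does not apply to Class 8 with Class 6.1.
Every hazard class is within its express courier limit and no segregation rule is violated.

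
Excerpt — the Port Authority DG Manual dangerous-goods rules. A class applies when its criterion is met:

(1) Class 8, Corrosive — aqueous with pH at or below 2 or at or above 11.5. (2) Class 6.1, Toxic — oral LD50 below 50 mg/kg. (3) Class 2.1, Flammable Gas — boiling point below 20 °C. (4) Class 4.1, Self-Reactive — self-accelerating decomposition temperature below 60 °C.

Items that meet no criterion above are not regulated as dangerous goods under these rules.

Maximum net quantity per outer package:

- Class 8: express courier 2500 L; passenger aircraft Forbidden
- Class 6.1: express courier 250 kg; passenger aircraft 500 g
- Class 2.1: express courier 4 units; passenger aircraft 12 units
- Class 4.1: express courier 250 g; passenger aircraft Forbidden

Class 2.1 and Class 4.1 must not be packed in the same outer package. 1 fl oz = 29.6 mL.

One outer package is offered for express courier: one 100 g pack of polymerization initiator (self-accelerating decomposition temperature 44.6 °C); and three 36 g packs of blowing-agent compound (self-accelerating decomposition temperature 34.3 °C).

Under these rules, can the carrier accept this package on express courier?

Yes

Self-accelerating decomposition temperature 44.6 °C meets the Class 4.1 criterion (Self-Reactive), so the polymerization initiator is Class 4.1.
Self-accelerating decomposition temperature 34.3 °C meets the Class 4.1 criterion (Self-Reactive), so the blowing-agent compound is Class 4.1.
Class 4.1 net quantity: 100 g + (three 36 g packs = 108 g) = 208 g.
That is within the Class 4.1 express courier limit of 250 g.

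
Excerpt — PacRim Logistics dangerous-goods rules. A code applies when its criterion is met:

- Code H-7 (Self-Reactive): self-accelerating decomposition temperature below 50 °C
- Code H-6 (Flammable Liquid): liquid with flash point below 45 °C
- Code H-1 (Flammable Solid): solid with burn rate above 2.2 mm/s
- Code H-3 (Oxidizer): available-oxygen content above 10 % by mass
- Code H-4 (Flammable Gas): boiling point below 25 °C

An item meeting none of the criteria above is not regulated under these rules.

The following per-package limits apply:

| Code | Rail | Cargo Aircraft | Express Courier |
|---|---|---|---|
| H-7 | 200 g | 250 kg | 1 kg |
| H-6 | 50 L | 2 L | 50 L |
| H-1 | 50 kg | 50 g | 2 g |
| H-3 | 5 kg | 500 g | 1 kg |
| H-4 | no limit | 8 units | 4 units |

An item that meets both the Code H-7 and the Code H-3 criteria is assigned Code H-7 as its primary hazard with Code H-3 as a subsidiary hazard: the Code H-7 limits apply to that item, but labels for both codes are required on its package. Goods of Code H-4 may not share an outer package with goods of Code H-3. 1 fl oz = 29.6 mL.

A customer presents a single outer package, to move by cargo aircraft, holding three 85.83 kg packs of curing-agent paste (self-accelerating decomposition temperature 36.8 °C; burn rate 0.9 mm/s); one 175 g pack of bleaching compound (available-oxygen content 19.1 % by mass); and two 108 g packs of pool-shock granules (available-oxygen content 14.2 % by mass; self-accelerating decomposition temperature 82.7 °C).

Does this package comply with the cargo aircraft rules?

Self-accelerating decomposition temperature 36.8 °C meets the Code H-7 criterion (Self-Reactive), so the curing-agent paste is Code H-7.
With available-oxygen content 19.1 % by mass (> 10 % by mass), the bleaching compound falls in Code H-3.
Pool-shock granules: available-oxygen content 14.2 % by mass > 10 % by mass → Code H-3 (Oxidizer).
Code H-3 net quantity: 175 g + (two 108 g packs = 216 g) = 391 g.
391 g ≤ 500 g (cargo aircraft limit, Code H-3) — within limit.
Code H-7 quantity: three 85.83 kg packs = 257.49 kg.
257.49 kg exceeds the cargo aircraft limit of 250 kg for Code H-7.
The segregation rule (Code H-4 with Code H-3) does not apply to Code H-3 with Code H-7.

No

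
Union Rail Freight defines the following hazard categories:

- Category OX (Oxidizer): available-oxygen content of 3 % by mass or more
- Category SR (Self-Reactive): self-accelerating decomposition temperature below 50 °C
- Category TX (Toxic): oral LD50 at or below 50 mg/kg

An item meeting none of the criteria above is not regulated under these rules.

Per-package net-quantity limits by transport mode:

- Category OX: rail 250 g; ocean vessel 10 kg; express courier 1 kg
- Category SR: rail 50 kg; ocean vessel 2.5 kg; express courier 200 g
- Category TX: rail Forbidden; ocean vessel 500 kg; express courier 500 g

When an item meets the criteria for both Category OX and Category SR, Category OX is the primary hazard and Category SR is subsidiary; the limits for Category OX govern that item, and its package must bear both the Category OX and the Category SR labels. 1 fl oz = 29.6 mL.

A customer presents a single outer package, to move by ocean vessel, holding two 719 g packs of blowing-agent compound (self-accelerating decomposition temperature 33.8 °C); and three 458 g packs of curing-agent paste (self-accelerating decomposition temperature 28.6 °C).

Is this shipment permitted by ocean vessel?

Self-accelerating decomposition temperature 33.8 °C meets the Category SR criterion (Self-Reactive), so the blowing-agent compound is Category SR.
With self-accelerating decomposition temperature 28.6 °C (< 50 °C), the curing-agent paste falls in Category SR.
Category SR net quantity: (two 719 g packs = 1.438 kg) + (three 458 g packs = 1.374 kg) = 2.812 kg.
2.812 kg > 2.5 kg (ocean vessel limit, Category SR) — over the limit.

No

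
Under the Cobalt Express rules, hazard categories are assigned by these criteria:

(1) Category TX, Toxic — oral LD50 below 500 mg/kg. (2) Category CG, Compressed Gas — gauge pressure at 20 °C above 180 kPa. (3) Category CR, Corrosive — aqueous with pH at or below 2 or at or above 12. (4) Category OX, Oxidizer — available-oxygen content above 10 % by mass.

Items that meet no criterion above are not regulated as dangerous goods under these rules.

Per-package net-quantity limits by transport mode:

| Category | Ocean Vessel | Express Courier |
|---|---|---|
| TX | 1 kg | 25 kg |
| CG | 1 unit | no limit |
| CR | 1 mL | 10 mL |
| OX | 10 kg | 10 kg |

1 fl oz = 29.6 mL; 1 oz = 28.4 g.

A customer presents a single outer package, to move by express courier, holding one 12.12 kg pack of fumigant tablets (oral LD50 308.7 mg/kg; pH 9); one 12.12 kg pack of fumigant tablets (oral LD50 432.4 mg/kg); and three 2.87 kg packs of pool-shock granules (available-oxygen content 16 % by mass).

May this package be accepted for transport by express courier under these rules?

Yes

Oral LD50 308.7 mg/kg meets the Category TX criterion (Toxic), so the fumigant tablets are Category TX.
Oral LD50 432.4 mg/kg meets the Category TX criterion (Toxic), so the fumigant tablets are Category TX.
With available-oxygen content 16 % by mass (> 10 % by mass), the pool-shock granules fall in Category OX.
Category TX net quantity: 12.12 kg + 12.12 kg = 24.24 kg.
24.24 kg is within the express courier limit of 25 kg for Category TX.
Category OX quantity: three 2.87 kg packs = 8.61 kg.
That is within the Category OX express courier limit of 10 kg.
Every hazard category is within its express courier limit and no segregation rule is violated.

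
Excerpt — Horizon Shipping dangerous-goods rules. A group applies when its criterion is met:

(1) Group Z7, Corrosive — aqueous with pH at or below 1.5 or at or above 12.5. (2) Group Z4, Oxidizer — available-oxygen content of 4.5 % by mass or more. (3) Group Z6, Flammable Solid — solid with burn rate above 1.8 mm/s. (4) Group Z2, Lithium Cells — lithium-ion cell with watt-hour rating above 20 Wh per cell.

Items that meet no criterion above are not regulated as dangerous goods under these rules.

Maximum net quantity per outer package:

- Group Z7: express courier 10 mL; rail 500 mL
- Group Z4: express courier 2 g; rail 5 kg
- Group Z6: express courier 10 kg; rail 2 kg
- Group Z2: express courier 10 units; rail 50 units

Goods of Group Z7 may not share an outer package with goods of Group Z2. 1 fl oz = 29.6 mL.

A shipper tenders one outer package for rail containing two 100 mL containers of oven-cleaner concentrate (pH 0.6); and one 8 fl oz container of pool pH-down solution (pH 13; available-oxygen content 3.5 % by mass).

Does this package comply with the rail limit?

pH 0.6 meets the Group Z7 criterion (Corrosive), so the oven-cleaner concentrate is Group Z7.
The pool pH-down solution has pH 13, which is ≥ 12.5, so it is Group Z7 (Corrosive).
Group Z7 net quantity: (two 100 mL containers = 200 mL) + (one 8 fl oz container = 236.8 mL) = 436.8 mL.
436.8 mL ≤ 500 mL (rail limit, Group Z7) — within limit.

Yes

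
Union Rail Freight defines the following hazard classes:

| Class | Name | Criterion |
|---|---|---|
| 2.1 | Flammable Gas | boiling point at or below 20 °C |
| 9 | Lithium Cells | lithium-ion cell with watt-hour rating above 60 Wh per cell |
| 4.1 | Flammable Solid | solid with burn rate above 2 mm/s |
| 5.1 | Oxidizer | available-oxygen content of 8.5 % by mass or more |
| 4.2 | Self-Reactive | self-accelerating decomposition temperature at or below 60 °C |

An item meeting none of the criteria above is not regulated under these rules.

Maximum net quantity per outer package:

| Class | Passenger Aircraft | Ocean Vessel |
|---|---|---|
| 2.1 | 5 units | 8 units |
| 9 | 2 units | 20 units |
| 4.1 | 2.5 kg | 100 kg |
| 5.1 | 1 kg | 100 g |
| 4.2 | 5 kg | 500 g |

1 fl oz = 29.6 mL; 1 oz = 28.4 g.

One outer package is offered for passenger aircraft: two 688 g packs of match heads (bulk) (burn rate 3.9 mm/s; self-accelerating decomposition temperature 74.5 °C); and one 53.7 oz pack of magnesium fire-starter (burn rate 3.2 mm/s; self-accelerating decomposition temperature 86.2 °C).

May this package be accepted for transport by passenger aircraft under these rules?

No

Match heads (bulk): burn rate 3.9 mm/s > 2 mm/s → Class 4.1 (Flammable Solid).
The magnesium fire-starter has burn rate 3.2 mm/s, which is > 2 mm/s, so it is Class 4.1 (Flammable Solid).
Class 4.1 net quantity: (two 688 g packs = 1.376 kg) + (one 53.7 oz pack = 1525.08 g) = 2901.08 g.
2901.08 g > 2.5 kg (passenger aircraft limit, Class 4.1) — over the limit.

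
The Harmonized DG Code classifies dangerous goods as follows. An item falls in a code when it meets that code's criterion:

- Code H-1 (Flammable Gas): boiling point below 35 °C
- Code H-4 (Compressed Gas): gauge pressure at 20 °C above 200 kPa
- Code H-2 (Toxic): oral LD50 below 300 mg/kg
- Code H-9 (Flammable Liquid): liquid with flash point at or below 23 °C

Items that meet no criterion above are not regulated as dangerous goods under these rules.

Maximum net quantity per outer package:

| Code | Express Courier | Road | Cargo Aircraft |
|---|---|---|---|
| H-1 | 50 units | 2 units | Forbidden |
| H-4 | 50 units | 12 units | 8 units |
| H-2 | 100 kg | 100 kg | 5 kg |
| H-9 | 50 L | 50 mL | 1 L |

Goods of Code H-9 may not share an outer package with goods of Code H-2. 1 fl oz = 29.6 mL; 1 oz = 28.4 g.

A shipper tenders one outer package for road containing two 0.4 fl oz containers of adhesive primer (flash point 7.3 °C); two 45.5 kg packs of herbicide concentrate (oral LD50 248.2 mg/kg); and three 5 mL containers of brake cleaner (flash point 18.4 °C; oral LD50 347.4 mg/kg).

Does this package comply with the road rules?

No

The adhesive primer has flash point 7.3 °C, which is ≤ 23 °C, so it is Code H-9 (Flammable Liquid).
The herbicide concentrate has oral LD50 248.2 mg/kg, which is < 300 mg/kg, so it is Code H-2 (Toxic).
With flash point 18.4 °C (≤ 23 °C), the brake cleaner falls in Code H-9.
Code H-9 net quantity: (two 0.4 fl oz containers = 23.68 mL) + (three 5 mL containers = 15 mL) = 38.68 mL.
38.68 mL ≤ 50 mL (road limit, Code H-9) — within limit.
Code H-2 quantity: two 45.5 kg packs = 91 kg.
That is within the Code H-2 road limit of 100 kg.
Code H-9 and Code H-2 may not share an outer package.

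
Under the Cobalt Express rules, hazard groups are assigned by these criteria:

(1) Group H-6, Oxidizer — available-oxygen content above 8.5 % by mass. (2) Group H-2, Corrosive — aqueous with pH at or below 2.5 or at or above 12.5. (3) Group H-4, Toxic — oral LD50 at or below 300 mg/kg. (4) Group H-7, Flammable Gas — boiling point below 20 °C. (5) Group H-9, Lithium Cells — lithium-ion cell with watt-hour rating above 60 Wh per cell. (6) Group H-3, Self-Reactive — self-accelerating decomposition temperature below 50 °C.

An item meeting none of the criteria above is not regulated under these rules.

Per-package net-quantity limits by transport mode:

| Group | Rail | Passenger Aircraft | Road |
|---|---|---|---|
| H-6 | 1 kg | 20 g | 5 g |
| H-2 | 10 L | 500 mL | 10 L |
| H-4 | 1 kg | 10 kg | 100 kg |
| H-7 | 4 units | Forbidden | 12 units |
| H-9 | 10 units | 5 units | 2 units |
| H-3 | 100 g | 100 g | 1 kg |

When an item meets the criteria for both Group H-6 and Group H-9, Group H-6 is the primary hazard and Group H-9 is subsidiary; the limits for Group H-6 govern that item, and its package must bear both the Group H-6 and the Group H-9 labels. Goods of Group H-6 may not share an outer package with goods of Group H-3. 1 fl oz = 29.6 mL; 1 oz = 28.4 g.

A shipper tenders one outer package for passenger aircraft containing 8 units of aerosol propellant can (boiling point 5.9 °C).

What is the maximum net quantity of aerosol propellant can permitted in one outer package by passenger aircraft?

Forbidden

Boiling point 5.9 °C meets the Group H-7 criterion (Flammable Gas), so the aerosol propellant can is Group H-7.
The passenger aircraft limit for Group H-7 is Forbidden.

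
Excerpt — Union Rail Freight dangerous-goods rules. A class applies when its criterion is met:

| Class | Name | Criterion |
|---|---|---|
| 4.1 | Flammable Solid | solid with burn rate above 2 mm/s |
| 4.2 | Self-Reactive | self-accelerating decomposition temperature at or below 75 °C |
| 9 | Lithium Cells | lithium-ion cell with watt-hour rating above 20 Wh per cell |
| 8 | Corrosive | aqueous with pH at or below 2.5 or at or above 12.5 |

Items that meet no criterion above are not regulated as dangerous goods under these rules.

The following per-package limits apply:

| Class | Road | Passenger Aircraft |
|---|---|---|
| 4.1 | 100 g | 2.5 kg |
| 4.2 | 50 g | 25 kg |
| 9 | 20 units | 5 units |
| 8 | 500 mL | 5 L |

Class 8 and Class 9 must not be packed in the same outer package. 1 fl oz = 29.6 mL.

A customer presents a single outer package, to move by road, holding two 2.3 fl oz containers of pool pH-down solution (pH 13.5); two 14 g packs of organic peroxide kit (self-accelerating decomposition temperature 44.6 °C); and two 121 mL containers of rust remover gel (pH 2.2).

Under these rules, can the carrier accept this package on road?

With pH 13.5 (≥ 12.5), the pool pH-down solution falls in Class 8.
The organic peroxide kit has self-accelerating decomposition temperature 44.6 °C, which is ≤ 75 °C, so it is Class 4.2 (Self-Reactive).
pH 2.2 meets the Class 8 criterion (Corrosive), so the rust remover gel is Class 8.
Total Class 8: (two 2.3 fl oz containers = 136.16 mL) + (two 121 mL containers = 242 mL) = 378.16 mL.
378.16 mL ≤ 500 mL (road limit, Class 8) — within limit.
Class 4.2 quantity: two 14 g packs = 28 g.
That is within the Class 4.2 road limit of 50 g.
The segregation rule (Class 8 with Class 9) does not apply to Class 8 with Class 4.2.
Every hazard class is within its road limit and no segregation rule is violated.

Yes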